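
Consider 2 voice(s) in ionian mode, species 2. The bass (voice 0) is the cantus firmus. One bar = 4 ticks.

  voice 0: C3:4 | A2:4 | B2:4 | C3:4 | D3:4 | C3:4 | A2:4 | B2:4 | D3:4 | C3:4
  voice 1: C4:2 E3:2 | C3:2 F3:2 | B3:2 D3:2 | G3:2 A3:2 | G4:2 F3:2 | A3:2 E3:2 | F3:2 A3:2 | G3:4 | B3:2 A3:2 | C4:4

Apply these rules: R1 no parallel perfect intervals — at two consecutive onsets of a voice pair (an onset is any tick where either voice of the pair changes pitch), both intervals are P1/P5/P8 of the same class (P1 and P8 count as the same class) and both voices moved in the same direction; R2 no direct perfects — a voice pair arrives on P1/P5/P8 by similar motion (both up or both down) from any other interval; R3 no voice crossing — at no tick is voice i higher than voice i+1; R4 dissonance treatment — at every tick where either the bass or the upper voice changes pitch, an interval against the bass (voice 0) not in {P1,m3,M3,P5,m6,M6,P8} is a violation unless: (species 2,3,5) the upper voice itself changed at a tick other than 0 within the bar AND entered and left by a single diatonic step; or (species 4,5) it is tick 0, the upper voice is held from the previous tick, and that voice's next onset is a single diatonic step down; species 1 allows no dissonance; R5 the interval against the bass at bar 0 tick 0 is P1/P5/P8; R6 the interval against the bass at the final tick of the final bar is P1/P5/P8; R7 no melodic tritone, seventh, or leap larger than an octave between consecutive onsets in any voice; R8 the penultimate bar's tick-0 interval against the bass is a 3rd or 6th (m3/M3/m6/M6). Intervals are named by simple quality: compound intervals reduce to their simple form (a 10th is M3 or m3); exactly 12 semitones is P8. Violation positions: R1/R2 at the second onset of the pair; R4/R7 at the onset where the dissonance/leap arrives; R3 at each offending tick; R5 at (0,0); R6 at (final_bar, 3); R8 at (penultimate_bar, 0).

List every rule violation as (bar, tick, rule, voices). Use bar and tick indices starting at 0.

(2, 0, R2, (0, 1))
(2, 0, R7, (1,))
(3, 0, R2, (0, 1))
(4, 0, R4, (0, 1))
(4, 0, R7, (1,))
(4, 2, R7, (1,))

bar 0: v0=C3 v1=C4 downbeat P8
bar 1: v0=A2 v1=C3 downbeat m3
bar 2: v0=B2 v1=B3 downbeat P8
bar 3: v0=C3 v1=G3 downbeat P5
bar 4: v0=D3 v1=G4 downbeat P4
bar 5: v0=C3 v1=A3 downbeat M6
bar 6: v0=A2 v1=F3 downbeat m6
bar 7: v0=B2 v1=G3 downbeat m6
bar 8: v0=D3 v1=B3 downbeat M6
bar 9: v0=C3 v1=C4 downbeat P8
  -> R2 @ bar 2 tick 0 v(0, 1): A2/F3 m6 -> B2/B3 P8 similar
  -> R7 @ bar 2 tick 0 v(1,): F3->B3 leap 6st
  -> R2 @ bar 3 tick 0 v(0, 1): B2/D3 m3 -> C3/G3 P5 similar
  -> R4 @ bar 4 tick 0 v(0, 1): D3/G4 P4 untreated
  -> R7 @ bar 4 tick 0 v(1,): A3->G4 leap 10st
  -> R7 @ bar 4 tick 2 v(1,): G4->F3 leap 14st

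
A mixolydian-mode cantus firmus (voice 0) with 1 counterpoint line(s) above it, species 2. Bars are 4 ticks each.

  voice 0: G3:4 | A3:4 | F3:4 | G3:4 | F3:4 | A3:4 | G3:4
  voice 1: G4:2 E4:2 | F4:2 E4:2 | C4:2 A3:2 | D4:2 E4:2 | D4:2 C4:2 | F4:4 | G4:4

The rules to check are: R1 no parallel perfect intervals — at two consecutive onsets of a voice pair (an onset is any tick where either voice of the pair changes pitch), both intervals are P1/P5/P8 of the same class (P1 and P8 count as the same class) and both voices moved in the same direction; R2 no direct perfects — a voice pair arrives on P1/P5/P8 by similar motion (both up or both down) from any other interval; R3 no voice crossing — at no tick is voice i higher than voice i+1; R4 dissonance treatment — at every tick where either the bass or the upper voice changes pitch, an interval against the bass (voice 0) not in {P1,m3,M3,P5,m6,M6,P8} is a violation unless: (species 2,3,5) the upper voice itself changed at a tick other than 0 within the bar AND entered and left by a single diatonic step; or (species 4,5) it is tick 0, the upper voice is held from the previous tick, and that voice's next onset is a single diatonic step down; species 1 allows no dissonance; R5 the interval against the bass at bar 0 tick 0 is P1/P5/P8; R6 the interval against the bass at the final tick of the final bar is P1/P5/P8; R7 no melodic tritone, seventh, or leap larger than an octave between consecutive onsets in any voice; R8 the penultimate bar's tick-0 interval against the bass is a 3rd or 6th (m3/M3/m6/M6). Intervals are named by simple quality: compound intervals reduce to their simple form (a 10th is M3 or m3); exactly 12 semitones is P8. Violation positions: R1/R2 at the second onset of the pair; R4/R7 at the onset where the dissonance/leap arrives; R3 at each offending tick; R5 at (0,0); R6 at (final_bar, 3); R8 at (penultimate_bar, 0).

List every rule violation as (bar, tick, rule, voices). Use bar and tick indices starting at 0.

bar 0: v0=G3 v1=G4 downbeat P8
bar 1: v0=A3 v1=F4 downbeat m6
bar 2: v0=F3 v1=C4 downbeat P5
bar 3: v0=G3 v1=D4 downbeat P5
bar 4: v0=F3 v1=D4 downbeat M6
bar 5: v0=A3 v1=F4 downbeat m6
bar 6: v0=G3 v1=G4 downbeat P8
  -> R1 @ bar 2 tick 0 v(0, 1): A3/E4 P5 -> F3/C4 P5 similar
  -> R2 @ bar 3 tick 0 v(0, 1): F3/A3 M3 -> G3/D4 P5 similar

(2, 0, R1, (0, 1))
(3, 0, R2, (0, 1))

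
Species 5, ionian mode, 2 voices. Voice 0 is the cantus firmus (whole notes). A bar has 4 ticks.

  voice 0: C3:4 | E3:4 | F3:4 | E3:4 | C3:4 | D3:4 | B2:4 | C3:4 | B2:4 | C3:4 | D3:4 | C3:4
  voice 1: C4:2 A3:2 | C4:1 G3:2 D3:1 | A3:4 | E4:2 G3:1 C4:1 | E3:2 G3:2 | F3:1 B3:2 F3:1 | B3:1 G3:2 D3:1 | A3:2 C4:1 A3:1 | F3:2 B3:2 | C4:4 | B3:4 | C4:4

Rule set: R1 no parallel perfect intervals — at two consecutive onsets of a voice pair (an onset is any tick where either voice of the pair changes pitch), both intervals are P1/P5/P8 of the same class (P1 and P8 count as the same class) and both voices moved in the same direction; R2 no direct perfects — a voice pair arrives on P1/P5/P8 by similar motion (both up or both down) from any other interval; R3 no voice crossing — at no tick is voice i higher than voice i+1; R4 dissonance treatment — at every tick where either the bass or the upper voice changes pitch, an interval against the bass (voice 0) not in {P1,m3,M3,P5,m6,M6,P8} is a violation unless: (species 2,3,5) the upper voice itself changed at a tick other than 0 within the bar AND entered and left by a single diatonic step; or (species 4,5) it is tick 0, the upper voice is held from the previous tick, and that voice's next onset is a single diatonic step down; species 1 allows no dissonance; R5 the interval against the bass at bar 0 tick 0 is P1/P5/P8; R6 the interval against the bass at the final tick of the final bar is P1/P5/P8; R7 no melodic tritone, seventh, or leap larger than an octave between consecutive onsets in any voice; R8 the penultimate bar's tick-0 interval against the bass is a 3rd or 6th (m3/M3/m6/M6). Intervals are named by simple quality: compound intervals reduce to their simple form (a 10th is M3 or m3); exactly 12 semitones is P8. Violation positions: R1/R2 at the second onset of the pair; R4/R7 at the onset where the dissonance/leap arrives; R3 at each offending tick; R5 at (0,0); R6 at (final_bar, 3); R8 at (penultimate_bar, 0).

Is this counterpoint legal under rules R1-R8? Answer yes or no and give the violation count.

bar 0: v0=C3 v1=C4 (P8)
bar 1: v0=E3 v1=C4 (m6)
bar 2: v0=F3 v1=A3 (M3)
bar 3: v0=E3 v1=E4 (P8)
bar 4: v0=C3 v1=E3 (M3)
bar 5: v0=D3 v1=F3 (m3)
bar 6: v0=B2 v1=B3 (P8)
bar 7: v0=C3 v1=A3 (M6)
bar 8: v0=B2 v1=F3 (TT)
bar 9: v0=C3 v1=C4 (P8)
bar 10: v0=D3 v1=B3 (M6)
bar 11: v0=C3 v1=C4 (P8)
  R3 @ bar1.3: E3 above D3
  R4 @ bar1.3: E3/D3 M2 untreated
  R7 @ bar5.1: F3->B3 leap 6st
  R7 @ bar5.3: B3->F3 leap 6st
  R7 @ bar6.0: F3->B3 leap 6st
  R4 @ bar8.0: B2/F3 TT untreated
  R7 @ bar8.2: F3->B3 leap 6st
  R1 @ bar9.0: B2/B3 P8 -> C3/C4 P8 similar

No (8 violations)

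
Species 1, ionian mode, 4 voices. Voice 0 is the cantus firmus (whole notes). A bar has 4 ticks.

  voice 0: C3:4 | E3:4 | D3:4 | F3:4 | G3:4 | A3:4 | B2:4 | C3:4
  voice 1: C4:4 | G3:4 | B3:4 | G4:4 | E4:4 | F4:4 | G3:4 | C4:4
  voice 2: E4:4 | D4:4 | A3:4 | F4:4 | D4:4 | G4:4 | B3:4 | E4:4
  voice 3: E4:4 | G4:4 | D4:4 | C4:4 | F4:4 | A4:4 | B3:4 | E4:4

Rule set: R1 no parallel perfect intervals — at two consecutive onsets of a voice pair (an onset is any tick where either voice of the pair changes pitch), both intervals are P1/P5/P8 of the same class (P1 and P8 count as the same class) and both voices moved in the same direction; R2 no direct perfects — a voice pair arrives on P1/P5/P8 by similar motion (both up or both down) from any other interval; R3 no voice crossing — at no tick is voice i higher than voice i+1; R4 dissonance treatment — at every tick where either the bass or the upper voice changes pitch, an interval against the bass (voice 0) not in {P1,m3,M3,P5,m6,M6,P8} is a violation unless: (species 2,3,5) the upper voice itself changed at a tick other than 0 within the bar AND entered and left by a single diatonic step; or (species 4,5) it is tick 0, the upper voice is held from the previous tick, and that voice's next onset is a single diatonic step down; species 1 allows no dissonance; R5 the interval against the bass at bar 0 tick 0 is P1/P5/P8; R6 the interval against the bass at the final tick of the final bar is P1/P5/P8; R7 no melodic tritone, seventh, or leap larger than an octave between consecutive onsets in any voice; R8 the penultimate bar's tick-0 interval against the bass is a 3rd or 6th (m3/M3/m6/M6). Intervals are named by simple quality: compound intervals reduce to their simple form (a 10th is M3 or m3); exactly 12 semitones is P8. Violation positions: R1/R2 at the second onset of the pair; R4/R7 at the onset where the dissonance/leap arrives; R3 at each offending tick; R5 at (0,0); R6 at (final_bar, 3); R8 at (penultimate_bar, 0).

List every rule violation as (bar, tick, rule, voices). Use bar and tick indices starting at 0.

bar 0: v0=C3 v1=C4 v2=E4 v3=E4 downbeat M3
bar 1: v0=E3 v1=G3 v2=D4 v3=G4 downbeat m3
bar 2: v0=D3 v1=B3 v2=A3 v3=D4 downbeat P8
bar 3: v0=F3 v1=G4 v2=F4 v3=C4 downbeat P5
bar 4: v0=G3 v1=E4 v2=D4 v3=F4 downbeat m7
bar 5: v0=A3 v1=F4 v2=G4 v3=A4 downbeat P8
bar 6: v0=B2 v1=G3 v2=B3 v3=B3 downbeat P8
bar 7: v0=C3 v1=C4 v2=E4 v3=E4 downbeat M3
  -> R5 @ bar 0 tick 0 v(0, 2): opens on M3
  -> R5 @ bar 0 tick 0 v(0, 3): opens on M3
  -> R2 @ bar 1 tick 0 v(1, 2): C4/E4 M3 -> G3/D4 P5 similar
  -> R4 @ bar 1 tick 0 v(0, 2): E3/D4 m7 untreated
  -> R2 @ bar 2 tick 0 v(0, 2): E3/D4 m7 -> D3/A3 P5 similar
  -> R2 @ bar 2 tick 0 v(0, 3): E3/G4 m3 -> D3/D4 P8 similar
  -> R3 @ bar 2 tick 0 v(1, 2): B3 above A3
  -> R3 @ bar 2 tick 1 v(1, 2): B3 above A3
  -> R3 @ bar 2 tick 2 v(1, 2): B3 above A3
  -> R3 @ bar 2 tick 3 v(1, 2): B3 above A3
  -> R2 @ bar 3 tick 0 v(0, 2): D3/A3 P5 -> F3/F4 P8 similar
  -> R3 @ bar 3 tick 0 v(1, 2): G4 above F4
  -> R3 @ bar 3 tick 0 v(2, 3): F4 above C4
  -> R4 @ bar 3 tick 0 v(0, 1): F3/G4 M2 untreated
  -> R3 @ bar 3 tick 1 v(1, 2): G4 above F4
  -> R3 @ bar 3 tick 1 v(2, 3): F4 above C4
  -> R3 @ bar 3 tick 2 v(1, 2): G4 above F4
  -> R3 @ bar 3 tick 2 v(2, 3): F4 above C4
  -> R3 @ bar 3 tick 3 v(1, 2): G4 above F4
  -> R3 @ bar 3 tick 3 v(2, 3): F4 above C4
  -> R3 @ bar 4 tick 0 v(1, 2): E4 above D4
  -> R4 @ bar 4 tick 0 v(0, 3): G3/F4 m7 untreated
  -> R3 @ bar 4 tick 1 v(1, 2): E4 above D4
  -> R3 @ bar 4 tick 2 v(1, 2): E4 above D4
  -> R3 @ bar 4 tick 3 v(1, 2): E4 above D4
  -> R2 @ bar 5 tick 0 v(0, 3): G3/F4 m7 -> A3/A4 P8 similar
  -> R4 @ bar 5 tick 0 v(0, 2): A3/G4 m7 untreated
  -> R1 @ bar 6 tick 0 v(0, 3): A3/A4 P8 -> B2/B3 P8 similar
  -> R2 @ bar 6 tick 0 v(0, 2): A3/G4 m7 -> B2/B3 P8 similar
  -> R2 @ bar 6 tick 0 v(2, 3): G4/A4 M2 -> B3/B3 P1 similar
  -> R7 @ bar 6 tick 0 v(0,): A3->B2 leap 10st
  -> R7 @ bar 6 tick 0 v(1,): F4->G3 leap 10st
  -> R7 @ bar 6 tick 0 v(3,): A4->B3 leap 10st
  -> R8 @ bar 6 tick 0 v(0, 2): penult P8 not 3rd/6th
  -> R8 @ bar 6 tick 0 v(0, 3): penult P8 not 3rd/6th
  -> R1 @ bar 7 tick 0 v(2, 3): B3/B3 P1 -> E4/E4 P1 similar
  -> R2 @ bar 7 tick 0 v(0, 1): B2/G3 m6 -> C3/C4 P8 similar
  -> R6 @ bar 7 tick 3 v(0, 2): closes on M3
  -> R6 @ bar 7 tick 3 v(0, 3): closes on M3

(0, 0, R5, (0, 2))
(0, 0, R5, (0, 3))
(1, 0, R2, (1, 2))
(1, 0, R4, (0, 2))
(2, 0, R2, (0, 2))
(2, 0, R2, (0, 3))
(2, 0, R3, (1, 2))
(2, 1, R3, (1, 2))
(2, 2, R3, (1, 2))
(2, 3, R3, (1, 2))
(3, 0, R2, (0, 2))
(3, 0, R3, (1, 2))
(3, 0, R3, (2, 3))
(3, 0, R4, (0, 1))
(3, 1, R3, (1, 2))
(3, 1, R3, (2, 3))
(3, 2, R3, (1, 2))
(3, 2, R3, (2, 3))
(3, 3, R3, (1, 2))
(3, 3, R3, (2, 3))
(4, 0, R3, (1, 2))
(4, 0, R4, (0, 3))
(4, 1, R3, (1, 2))
(4, 2, R3, (1, 2))
(4, 3, R3, (1, 2))
(5, 0, R2, (0, 3))
(5, 0, R4, (0, 2))
(6, 0, R1, (0, 3))
(6, 0, R2, (0, 2))
(6, 0, R2, (2, 3))
(6, 0, R7, (0,))
(6, 0, R7, (1,))
(6, 0, R7, (3,))
(6, 0, R8, (0, 2))
(6, 0, R8, (0, 3))
(7, 0, R1, (2, 3))
(7, 0, R2, (0, 1))
(7, 3, R6, (0, 2))
(7, 3, R6, (0, 3))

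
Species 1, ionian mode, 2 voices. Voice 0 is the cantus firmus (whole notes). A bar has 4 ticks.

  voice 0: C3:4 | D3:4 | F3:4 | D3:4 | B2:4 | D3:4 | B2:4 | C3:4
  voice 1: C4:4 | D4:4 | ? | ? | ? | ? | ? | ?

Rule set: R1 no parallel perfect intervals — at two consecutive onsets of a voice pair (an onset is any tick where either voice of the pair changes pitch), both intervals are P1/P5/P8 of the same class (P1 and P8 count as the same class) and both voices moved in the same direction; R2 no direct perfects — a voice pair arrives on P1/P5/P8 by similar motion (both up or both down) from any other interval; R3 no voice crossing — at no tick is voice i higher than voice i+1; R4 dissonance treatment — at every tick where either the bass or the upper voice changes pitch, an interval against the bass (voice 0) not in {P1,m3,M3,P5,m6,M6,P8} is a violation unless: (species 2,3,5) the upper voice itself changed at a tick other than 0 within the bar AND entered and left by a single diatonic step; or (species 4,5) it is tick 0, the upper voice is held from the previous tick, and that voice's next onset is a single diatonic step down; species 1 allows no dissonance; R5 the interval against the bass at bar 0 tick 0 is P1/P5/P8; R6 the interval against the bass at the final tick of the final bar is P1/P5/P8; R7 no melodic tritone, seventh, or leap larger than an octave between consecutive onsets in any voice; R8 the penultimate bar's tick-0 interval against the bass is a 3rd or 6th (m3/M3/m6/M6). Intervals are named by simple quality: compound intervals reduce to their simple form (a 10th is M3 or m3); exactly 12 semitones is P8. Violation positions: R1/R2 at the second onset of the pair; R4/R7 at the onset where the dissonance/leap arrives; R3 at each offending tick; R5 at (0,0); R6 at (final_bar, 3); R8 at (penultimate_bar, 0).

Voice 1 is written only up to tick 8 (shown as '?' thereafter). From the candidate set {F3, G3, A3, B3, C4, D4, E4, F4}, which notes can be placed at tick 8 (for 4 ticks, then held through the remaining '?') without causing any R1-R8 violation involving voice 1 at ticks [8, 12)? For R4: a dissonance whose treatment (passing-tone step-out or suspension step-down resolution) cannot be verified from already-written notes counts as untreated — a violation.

{A3, C4, D4, F3}

F3: legal
G3: violates R4
A3: legal
B3: violates R4
C4: legal
D4: legal
E4: violates R4
F4: violates R1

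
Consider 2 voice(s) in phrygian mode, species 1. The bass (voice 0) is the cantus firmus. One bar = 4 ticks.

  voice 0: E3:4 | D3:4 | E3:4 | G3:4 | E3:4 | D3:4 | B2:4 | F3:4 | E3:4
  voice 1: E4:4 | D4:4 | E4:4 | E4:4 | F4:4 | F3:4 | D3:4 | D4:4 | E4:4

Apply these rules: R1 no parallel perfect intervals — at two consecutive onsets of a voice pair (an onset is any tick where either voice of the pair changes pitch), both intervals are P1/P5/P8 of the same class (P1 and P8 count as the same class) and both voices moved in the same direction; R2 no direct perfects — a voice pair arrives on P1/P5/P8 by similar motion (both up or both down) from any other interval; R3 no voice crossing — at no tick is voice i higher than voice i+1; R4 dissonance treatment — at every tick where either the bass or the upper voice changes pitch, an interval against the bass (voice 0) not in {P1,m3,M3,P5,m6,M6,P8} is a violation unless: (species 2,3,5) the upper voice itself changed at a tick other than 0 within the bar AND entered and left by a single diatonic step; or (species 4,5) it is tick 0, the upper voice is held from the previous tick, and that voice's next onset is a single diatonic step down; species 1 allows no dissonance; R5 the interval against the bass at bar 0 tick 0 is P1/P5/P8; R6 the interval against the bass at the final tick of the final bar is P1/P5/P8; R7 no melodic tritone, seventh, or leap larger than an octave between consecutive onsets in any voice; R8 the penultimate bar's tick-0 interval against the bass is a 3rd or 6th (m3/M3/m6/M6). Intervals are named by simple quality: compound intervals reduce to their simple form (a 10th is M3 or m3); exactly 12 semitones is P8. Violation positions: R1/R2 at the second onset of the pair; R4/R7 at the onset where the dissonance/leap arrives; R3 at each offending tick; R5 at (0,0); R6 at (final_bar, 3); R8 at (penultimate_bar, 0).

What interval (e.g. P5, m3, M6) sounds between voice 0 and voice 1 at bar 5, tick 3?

voice 0=D3 voice 1=F3 -> m3

m3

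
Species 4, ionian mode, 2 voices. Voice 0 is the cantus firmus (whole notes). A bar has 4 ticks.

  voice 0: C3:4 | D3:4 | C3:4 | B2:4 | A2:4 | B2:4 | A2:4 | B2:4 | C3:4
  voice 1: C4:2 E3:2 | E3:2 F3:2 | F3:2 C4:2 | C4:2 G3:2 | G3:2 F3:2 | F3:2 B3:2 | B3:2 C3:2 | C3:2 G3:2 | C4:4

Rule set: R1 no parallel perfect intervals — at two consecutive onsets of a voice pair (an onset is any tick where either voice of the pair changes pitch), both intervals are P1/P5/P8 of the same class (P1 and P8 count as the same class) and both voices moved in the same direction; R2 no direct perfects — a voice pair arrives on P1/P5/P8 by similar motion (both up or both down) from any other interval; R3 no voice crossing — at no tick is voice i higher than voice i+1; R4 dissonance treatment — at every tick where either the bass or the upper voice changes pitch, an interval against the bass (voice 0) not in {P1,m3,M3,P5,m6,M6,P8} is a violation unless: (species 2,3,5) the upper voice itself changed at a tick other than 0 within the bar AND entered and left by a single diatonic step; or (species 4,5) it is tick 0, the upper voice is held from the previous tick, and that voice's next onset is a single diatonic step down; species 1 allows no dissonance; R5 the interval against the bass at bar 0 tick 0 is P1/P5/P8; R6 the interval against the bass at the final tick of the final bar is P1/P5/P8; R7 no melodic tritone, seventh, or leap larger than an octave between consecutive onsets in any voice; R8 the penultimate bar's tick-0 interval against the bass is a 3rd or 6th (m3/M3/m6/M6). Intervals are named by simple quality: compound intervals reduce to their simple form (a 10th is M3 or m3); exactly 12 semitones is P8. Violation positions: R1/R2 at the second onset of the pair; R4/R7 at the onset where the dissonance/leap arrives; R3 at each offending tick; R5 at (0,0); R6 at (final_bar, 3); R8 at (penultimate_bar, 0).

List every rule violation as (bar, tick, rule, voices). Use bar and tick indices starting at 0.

(1, 0, R4, (0, 1))
(2, 0, R4, (0, 1))
(3, 0, R4, (0, 1))
(5, 0, R4, (0, 1))
(5, 2, R7, (1,))
(6, 0, R4, (0, 1))
(6, 2, R7, (1,))
(7, 0, R4, (0, 1))
(7, 0, R8, (0, 1))
(8, 0, R2, (0, 1))

bar 0: v0=C3 v1=C4 downbeat P8
bar 1: v0=D3 v1=E3 downbeat M2
bar 2: v0=C3 v1=F3 downbeat P4
bar 3: v0=B2 v1=C4 downbeat m2
bar 4: v0=A2 v1=G3 downbeat m7
bar 5: v0=B2 v1=F3 downbeat TT
bar 6: v0=A2 v1=B3 downbeat M2
bar 7: v0=B2 v1=C3 downbeat m2
bar 8: v0=C3 v1=C4 downbeat P8
  -> R4 @ bar 1 tick 0 v(0, 1): D3/E3 M2 untreated
  -> R4 @ bar 2 tick 0 v(0, 1): C3/F3 P4 untreated
  -> R4 @ bar 3 tick 0 v(0, 1): B2/C4 m2 untreated
  -> R4 @ bar 5 tick 0 v(0, 1): B2/F3 TT untreated
  -> R7 @ bar 5 tick 2 v(1,): F3->B3 leap 6st
  -> R4 @ bar 6 tick 0 v(0, 1): A2/B3 M2 untreated
  -> R7 @ bar 6 tick 2 v(1,): B3->C3 leap 11st
  -> R4 @ bar 7 tick 0 v(0, 1): B2/C3 m2 untreated
  -> R8 @ bar 7 tick 0 v(0, 1): penult m2 not 3rd/6th
  -> R2 @ bar 8 tick 0 v(0, 1): B2/G3 m6 -> C3/C4 P8 similar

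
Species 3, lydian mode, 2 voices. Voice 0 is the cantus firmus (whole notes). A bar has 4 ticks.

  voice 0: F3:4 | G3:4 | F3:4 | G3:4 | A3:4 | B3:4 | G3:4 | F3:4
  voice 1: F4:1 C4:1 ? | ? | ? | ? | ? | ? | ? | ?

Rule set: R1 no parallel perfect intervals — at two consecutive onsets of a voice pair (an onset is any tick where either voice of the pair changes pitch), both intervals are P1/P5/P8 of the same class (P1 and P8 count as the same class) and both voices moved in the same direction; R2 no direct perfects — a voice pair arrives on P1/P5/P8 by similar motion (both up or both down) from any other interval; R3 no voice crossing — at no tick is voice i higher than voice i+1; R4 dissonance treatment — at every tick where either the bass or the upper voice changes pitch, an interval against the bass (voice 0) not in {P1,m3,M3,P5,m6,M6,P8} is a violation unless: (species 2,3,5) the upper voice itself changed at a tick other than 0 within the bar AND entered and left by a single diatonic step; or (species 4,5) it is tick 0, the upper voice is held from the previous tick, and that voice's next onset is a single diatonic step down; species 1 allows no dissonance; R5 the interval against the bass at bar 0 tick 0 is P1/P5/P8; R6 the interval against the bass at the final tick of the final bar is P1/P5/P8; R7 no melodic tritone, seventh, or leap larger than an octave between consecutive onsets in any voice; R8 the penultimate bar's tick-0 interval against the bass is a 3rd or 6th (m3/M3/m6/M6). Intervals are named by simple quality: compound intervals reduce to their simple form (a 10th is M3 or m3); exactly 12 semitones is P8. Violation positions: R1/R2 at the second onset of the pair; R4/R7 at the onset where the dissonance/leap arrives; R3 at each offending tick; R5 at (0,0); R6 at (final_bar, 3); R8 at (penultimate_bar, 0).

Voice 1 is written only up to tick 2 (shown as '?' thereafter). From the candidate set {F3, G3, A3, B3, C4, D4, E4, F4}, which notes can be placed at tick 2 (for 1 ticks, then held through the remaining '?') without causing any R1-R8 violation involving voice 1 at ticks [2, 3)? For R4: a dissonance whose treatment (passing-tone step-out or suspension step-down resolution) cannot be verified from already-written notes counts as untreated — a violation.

{A3, C4, D4, F3, F4}

F3: legal
G3: violates R4
A3: legal
B3: violates R4
C4: legal
D4: legal
E4: violates R4
F4: legal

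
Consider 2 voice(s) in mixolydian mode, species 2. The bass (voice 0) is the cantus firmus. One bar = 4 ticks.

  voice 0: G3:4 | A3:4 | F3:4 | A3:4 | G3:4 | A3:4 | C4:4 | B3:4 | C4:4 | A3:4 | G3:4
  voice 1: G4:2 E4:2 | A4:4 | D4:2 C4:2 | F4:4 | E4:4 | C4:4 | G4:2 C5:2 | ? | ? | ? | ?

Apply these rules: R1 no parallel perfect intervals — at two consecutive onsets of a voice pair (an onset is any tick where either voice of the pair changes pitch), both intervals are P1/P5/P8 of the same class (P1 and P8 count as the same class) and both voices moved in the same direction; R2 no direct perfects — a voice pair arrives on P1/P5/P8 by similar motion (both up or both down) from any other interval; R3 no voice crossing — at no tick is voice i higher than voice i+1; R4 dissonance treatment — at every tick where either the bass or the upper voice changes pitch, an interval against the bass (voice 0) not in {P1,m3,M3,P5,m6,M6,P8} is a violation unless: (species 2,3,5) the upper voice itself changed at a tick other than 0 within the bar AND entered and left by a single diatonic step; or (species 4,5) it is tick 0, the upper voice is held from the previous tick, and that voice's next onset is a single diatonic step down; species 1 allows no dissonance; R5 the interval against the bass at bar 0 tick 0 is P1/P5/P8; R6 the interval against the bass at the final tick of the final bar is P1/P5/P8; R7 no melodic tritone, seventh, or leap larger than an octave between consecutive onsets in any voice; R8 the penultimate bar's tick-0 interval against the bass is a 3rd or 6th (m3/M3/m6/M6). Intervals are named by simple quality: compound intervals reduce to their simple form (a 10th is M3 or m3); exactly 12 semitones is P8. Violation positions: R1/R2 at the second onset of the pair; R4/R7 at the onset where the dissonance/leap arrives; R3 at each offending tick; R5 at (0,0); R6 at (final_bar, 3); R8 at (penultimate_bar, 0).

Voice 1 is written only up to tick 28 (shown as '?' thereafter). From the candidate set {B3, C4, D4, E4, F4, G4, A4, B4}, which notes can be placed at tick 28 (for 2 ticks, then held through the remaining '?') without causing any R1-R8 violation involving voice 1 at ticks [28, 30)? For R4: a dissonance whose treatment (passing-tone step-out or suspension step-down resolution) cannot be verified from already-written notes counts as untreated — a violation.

B3: violates R1,R7
C4: violates R4
D4: violates R7
E4: violates R4
F4: violates R4
G4: legal
A4: violates R4
B4: violates R1

{G4}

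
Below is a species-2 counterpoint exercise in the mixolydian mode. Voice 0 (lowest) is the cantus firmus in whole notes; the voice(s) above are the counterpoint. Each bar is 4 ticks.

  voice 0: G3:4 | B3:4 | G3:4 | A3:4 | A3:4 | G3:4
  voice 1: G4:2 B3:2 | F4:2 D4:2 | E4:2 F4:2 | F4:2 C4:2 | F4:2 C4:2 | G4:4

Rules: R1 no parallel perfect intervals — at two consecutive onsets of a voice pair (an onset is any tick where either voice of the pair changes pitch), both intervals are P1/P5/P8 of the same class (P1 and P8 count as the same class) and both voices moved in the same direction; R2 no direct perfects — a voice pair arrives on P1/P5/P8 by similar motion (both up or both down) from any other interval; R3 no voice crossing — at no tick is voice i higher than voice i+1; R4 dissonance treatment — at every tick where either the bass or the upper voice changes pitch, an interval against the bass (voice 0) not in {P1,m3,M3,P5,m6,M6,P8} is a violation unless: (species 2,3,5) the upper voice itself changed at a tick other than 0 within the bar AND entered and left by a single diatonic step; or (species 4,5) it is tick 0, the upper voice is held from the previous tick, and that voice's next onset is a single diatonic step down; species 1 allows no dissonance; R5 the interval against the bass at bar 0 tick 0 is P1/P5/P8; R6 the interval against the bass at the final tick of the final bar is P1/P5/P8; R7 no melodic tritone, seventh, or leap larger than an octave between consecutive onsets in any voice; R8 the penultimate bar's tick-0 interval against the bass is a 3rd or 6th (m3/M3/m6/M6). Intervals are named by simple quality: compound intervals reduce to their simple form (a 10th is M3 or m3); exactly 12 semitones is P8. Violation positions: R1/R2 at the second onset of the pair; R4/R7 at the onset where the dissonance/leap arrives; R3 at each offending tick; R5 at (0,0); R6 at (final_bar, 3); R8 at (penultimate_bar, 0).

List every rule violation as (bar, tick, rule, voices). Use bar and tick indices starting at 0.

(1, 0, R4, (0, 1))
(1, 0, R7, (1,))
(2, 2, R4, (0, 1))

bar 0: v0=G3 v1=G4 downbeat P8
bar 1: v0=B3 v1=F4 downbeat TT
bar 2: v0=G3 v1=E4 downbeat M6
bar 3: v0=A3 v1=F4 downbeat m6
bar 4: v0=A3 v1=F4 downbeat m6
bar 5: v0=G3 v1=G4 downbeat P8
  -> R4 @ bar 1 tick 0 v(0, 1): B3/F4 TT untreated
  -> R7 @ bar 1 tick 0 v(1,): B3->F4 leap 6st
  -> R4 @ bar 2 tick 2 v(0, 1): G3/F4 m7 untreated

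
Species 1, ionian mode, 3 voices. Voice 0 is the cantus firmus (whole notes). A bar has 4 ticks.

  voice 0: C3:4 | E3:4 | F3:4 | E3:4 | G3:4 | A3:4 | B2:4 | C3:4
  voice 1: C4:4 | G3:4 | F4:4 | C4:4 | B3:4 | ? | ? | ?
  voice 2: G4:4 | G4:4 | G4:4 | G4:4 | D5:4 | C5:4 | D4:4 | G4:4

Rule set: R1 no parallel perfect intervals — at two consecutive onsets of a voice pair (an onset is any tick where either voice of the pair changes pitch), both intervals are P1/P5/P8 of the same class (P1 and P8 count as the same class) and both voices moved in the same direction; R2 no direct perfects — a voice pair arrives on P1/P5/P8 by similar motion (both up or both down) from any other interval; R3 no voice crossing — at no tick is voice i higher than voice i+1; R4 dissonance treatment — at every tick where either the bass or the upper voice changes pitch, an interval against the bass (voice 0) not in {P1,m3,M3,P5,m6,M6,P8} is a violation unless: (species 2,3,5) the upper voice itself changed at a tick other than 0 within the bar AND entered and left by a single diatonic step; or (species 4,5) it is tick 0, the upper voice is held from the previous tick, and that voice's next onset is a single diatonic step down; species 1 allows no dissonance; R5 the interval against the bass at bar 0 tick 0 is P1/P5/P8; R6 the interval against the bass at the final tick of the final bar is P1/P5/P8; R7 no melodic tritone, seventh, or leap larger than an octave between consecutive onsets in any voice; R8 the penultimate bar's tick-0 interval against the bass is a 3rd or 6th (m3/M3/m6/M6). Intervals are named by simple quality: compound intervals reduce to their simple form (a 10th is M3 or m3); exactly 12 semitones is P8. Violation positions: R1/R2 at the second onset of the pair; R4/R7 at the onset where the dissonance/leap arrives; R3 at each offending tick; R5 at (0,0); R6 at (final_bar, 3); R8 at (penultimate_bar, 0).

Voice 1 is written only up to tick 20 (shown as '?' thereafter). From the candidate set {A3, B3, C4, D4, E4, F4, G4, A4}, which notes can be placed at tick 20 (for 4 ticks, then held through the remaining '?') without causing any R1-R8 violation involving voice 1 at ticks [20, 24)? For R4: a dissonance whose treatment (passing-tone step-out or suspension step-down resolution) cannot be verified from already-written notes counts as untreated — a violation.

A3: legal
B3: violates R4
C4: legal
D4: violates R4
E4: violates R2
F4: violates R7
G4: violates R4
A4: violates R2,R7

{A3, C4}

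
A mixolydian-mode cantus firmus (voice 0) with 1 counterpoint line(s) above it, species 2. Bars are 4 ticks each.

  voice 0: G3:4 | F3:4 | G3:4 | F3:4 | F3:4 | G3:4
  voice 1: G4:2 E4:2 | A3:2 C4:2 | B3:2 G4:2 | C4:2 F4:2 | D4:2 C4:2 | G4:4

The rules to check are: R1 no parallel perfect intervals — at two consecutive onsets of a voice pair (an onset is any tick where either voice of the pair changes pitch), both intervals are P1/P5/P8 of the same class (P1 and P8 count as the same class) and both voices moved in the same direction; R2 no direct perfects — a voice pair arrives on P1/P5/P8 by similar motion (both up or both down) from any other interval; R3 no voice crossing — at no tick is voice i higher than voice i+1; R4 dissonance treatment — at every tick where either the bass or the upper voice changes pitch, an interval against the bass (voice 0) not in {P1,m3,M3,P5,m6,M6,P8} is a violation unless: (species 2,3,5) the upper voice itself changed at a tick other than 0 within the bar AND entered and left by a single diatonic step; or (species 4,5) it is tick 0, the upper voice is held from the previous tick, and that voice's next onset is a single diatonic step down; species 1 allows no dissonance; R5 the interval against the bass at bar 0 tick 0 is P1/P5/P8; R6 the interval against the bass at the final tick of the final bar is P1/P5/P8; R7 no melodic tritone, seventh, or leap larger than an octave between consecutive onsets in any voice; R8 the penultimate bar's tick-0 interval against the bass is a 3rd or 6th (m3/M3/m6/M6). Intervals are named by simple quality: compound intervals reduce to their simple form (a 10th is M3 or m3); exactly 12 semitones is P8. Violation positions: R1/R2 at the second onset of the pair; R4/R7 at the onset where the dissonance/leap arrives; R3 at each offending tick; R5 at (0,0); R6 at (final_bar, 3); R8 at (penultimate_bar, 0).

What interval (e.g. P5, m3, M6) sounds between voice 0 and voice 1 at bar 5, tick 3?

P8

voice 0=G3 voice 1=G4 -> P8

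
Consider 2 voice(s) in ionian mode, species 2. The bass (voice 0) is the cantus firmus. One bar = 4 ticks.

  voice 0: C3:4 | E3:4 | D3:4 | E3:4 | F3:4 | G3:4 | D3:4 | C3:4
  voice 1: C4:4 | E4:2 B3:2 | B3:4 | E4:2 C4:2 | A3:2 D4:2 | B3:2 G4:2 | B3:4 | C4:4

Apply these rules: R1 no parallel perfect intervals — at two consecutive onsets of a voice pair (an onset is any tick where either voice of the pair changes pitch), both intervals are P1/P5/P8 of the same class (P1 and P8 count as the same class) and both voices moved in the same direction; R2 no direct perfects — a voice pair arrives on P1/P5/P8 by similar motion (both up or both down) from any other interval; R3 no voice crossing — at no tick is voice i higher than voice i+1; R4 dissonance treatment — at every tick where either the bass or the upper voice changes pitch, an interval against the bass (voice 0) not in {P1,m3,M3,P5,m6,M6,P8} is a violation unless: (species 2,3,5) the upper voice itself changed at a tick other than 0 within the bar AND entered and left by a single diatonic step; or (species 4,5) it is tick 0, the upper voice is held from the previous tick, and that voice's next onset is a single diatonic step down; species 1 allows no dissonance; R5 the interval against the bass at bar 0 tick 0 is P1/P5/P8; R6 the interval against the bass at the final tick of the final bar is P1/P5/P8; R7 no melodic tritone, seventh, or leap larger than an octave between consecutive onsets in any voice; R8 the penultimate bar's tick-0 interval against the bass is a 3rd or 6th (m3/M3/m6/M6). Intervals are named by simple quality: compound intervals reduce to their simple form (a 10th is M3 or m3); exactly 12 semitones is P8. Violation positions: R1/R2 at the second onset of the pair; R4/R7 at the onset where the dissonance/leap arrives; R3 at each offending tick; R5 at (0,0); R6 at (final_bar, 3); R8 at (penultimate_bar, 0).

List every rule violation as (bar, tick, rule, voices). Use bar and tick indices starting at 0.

(1, 0, R1, (0, 1))
(3, 0, R2, (0, 1))

bar 0: v0=C3 v1=C4 downbeat P8
bar 1: v0=E3 v1=E4 downbeat P8
bar 2: v0=D3 v1=B3 downbeat M6
bar 3: v0=E3 v1=E4 downbeat P8
bar 4: v0=F3 v1=A3 downbeat M3
bar 5: v0=G3 v1=B3 downbeat M3
bar 6: v0=D3 v1=B3 downbeat M6
bar 7: v0=C3 v1=C4 downbeat P8
  -> R1 @ bar 1 tick 0 v(0, 1): C3/C4 P8 -> E3/E4 P8 similar
  -> R2 @ bar 3 tick 0 v(0, 1): D3/B3 M6 -> E3/E4 P8 similar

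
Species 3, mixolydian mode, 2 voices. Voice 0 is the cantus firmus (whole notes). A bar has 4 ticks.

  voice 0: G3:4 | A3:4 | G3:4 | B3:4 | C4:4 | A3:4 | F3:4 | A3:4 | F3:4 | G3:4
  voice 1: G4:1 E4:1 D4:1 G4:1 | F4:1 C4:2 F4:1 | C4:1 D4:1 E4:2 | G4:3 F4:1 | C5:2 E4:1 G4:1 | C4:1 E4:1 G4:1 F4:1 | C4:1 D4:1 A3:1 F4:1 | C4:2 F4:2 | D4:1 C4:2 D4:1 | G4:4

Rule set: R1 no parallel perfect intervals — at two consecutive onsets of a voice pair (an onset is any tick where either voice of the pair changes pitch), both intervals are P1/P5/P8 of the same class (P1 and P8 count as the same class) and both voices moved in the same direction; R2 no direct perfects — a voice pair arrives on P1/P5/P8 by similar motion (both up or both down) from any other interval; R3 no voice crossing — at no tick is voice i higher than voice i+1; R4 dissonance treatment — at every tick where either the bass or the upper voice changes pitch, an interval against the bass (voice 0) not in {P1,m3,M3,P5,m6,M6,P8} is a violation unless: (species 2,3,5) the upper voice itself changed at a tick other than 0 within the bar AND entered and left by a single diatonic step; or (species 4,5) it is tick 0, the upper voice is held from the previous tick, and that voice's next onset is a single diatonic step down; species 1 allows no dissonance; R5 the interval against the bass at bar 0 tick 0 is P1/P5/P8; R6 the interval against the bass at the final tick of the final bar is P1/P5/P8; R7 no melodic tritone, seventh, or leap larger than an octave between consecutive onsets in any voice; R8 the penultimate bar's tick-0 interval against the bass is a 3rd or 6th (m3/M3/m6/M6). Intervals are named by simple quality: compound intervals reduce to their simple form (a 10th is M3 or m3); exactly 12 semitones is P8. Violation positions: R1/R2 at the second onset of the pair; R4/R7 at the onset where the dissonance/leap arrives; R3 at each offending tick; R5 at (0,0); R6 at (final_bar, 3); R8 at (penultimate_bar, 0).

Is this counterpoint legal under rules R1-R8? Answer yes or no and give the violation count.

bar 0: v0=G3 v1=G4 (P8)
bar 1: v0=A3 v1=F4 (m6)
bar 2: v0=G3 v1=C4 (P4)
bar 3: v0=B3 v1=G4 (m6)
bar 4: v0=C4 v1=C5 (P8)
bar 5: v0=A3 v1=C4 (m3)
bar 6: v0=F3 v1=C4 (P5)
bar 7: v0=A3 v1=C4 (m3)
bar 8: v0=F3 v1=D4 (M6)
bar 9: v0=G3 v1=G4 (P8)
  R4 @ bar2.0: G3/C4 P4 untreated
  R4 @ bar3.3: B3/F4 TT untreated
  R2 @ bar4.0: B3/F4 TT -> C4/C5 P8 similar
  R4 @ bar5.2: A3/G4 m7 untreated
  R2 @ bar6.0: A3/F4 m6 -> F3/C4 P5 similar
  R2 @ bar9.0: F3/D4 M6 -> G3/G4 P8 similar

No (6 violations)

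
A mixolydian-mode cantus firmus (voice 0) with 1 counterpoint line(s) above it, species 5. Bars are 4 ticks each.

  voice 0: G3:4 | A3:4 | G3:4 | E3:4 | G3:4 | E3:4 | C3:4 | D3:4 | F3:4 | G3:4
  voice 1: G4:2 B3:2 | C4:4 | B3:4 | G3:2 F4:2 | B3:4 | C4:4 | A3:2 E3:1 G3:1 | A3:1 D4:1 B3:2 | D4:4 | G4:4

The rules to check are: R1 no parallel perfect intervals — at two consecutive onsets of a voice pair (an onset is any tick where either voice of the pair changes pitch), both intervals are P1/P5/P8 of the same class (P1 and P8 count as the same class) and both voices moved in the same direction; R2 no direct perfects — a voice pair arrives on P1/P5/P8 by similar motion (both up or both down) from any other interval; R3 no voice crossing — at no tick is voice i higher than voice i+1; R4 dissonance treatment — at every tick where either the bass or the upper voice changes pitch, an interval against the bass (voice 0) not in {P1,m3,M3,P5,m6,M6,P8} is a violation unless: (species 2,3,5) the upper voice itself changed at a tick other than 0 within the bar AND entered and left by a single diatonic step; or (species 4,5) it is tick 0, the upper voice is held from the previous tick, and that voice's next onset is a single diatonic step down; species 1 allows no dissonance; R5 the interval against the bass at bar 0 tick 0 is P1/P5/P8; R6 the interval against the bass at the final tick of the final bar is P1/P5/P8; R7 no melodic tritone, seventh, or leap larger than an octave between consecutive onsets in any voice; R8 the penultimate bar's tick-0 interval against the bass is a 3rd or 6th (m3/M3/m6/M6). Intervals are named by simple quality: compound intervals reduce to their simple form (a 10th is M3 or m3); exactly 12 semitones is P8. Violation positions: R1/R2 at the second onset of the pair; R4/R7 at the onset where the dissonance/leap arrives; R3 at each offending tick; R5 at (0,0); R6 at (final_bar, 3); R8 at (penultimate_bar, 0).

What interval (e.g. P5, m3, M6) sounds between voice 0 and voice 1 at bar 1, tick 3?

m3

voice 0=A3 voice 1=C4 -> m3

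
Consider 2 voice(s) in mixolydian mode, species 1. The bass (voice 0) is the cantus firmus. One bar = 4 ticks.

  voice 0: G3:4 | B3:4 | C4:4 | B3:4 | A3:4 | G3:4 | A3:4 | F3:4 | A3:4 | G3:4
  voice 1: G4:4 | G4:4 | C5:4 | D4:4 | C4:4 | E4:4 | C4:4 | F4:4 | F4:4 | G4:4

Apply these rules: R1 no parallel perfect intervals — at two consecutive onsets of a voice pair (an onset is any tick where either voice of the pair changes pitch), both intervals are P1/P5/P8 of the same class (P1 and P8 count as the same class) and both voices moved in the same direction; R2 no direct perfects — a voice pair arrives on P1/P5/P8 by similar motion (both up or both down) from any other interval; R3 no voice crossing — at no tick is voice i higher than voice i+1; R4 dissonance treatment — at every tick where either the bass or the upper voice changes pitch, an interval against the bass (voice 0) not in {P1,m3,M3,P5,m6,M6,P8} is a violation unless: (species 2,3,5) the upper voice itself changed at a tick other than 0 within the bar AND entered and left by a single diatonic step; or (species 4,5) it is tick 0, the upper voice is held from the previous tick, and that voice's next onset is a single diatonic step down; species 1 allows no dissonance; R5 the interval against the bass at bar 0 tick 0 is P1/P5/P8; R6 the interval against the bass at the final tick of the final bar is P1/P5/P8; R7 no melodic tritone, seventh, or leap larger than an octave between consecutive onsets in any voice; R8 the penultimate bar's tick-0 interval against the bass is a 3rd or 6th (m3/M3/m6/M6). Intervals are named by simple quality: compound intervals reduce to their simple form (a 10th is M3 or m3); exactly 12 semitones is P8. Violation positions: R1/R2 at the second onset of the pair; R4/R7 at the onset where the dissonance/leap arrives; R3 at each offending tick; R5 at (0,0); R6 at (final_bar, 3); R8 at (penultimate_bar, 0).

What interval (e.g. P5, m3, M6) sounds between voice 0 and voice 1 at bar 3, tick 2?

voice 0=B3 voice 1=D4 -> m3

m3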